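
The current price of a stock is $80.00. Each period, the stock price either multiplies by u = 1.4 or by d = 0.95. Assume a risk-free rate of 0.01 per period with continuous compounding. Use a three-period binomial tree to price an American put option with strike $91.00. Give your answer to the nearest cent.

Risk-neutral probability p = (e^0.01 − 0.95)/(1.4 − 0.95) = 0.0601/0.4500 = 0.1334
Terminal stock prices: S_uuu = 219.5, S_uud = 149, S_udd = 101.1, S_ddd = 68.59
Terminal payoffs (K − S): max(-128.5, 0) = 0, max(-57.96, 0) = 0, max(-10.08, 0) = 0, max(22.41, 0) = 22.41
Node uu (S = 156.8): continuation = e^(−0.01)·[0.1334·0.0000 + 0.8666·0.0000] = 0.0000; exercise value = 0.0000 ≤ continuation, so V_uu = 0.0000
Node ud (S = 106.4): continuation = e^(−0.01)·[0.1334·0.0000 + 0.8666·0.0000] = 0.0000; exercise value = 0.0000 ≤ continuation, so V_ud = 0.0000
Node dd (S = 72.2): continuation = e^(−0.01)·[0.1334·0.0000 + 0.8666·22.4100] = 19.2263; exercise value = 18.8000 ≤ continuation, so V_dd = 19.2263
Node u (S = 112): continuation = e^(−0.01)·[0.1334·0.0000 + 0.8666·0.0000] = 0.0000; exercise value = 0.0000 ≤ continuation, so V_u = 0.0000
Node d (S = 76): continuation = e^(−0.01)·[0.1334·0.0000 + 0.8666·19.2263] = 16.4949; exercise value = 15.0000 ≤ continuation, so V_d = 16.4949
Node 0 (S = 80): continuation = e^(−0.01)·[0.1334·0.0000 + 0.8666·16.4949] = 14.1515; exercise value = 11.0000 ≤ continuation, so V_0 = 14.1515

$14.15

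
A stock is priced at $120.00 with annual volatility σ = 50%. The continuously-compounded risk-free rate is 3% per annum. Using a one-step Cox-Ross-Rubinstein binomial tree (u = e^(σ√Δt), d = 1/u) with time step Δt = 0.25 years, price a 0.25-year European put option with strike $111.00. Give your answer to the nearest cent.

CRR parameters: u = e^(σ√Δt) = e^(0.5·√0.25) = 1.2840, d = 1/u = 0.7788
Per-period rate: rΔt = 0.03·0.25 = 0.0075, so R = e^0.0075 = 1.0075
Risk-neutral probability p = (e^0.0075 − 0.7788)/(1.2840 − 0.7788) = 0.2287/0.5052 = 0.4527
Terminal stock prices: S_u = 154.1, S_d = 93.46
Terminal payoffs (K − S): max(-43.08, 0) = 0, max(17.54, 0) = 17.54
Node 0 (S = 120): V_0 = e^(−0.0075)·[0.4527·0.0000 + 0.5473·17.5439] = 9.5296

$9.53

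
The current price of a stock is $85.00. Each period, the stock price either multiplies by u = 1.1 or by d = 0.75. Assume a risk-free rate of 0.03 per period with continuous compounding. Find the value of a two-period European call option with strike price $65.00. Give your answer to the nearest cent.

Risk-neutral probability p = (e^0.03 − 0.75)/(1.1 − 0.75) = 0.2805/0.3500 = 0.8013
Terminal stock prices: S_uu = 102.9, S_ud = 70.13, S_dd = 47.81
Terminal payoffs (S − K): max(37.85, 0) = 37.85, max(5.125, 0) = 5.125, max(-17.19, 0) = 0
Node u (S = 93.5): V_u = e^(−0.03)·[0.8013·37.8500 + 0.1987·5.1250] = 30.4210
Node d (S = 63.75): V_d = e^(−0.03)·[0.8013·5.1250 + 0.1987·0.0000] = 3.9853
Node 0 (S = 85): V_0 = e^(−0.03)·[0.8013·30.4210 + 0.1987·3.9853] = 24.4244

$24.42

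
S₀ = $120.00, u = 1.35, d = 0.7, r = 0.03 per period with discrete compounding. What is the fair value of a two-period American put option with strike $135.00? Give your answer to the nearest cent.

$29.47

Risk-neutral probability p = (1 + 0.03 − 0.7)/(1.35 − 0.7) = 0.3300/0.6500 = 0.5077
Terminal stock prices: S_uu = 218.7, S_ud = 113.4, S_dd = 58.8
Terminal payoffs (K − S): max(-83.7, 0) = 0, max(21.6, 0) = 21.6, max(76.2, 0) = 76.2
Node u (S = 162): continuation = 1/1.03·[0.5077·0.0000 + 0.4923·21.6000] = 10.3241; exercise value = 0.0000 ≤ continuation, so V_u = 10.3241
Node d (S = 84): continuation = 1/1.03·[0.5077·21.6000 + 0.4923·76.2000] = 47.0680; exercise value = 51.0000 > continuation, so V_d = 51.0000 (exercise)
Node 0 (S = 120): continuation = 1/1.03·[0.5077·10.3241 + 0.4923·51.0000] = 29.4652; exercise value = 15.0000 ≤ continuation, so V_0 = 29.4652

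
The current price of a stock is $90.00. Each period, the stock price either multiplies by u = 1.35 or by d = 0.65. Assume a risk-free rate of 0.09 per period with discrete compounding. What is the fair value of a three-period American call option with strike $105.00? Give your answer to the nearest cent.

$22.88

Risk-neutral probability p = (1 + 0.09 − 0.65)/(1.35 − 0.65) = 0.4400/0.7000 = 0.6286
Terminal stock prices: S_uuu = 221.4, S_uud = 106.6, S_udd = 51.33, S_ddd = 24.72
Terminal payoffs (S − K): max(116.4, 0) = 116.4, max(1.616, 0) = 1.616, max(-53.67, 0) = 0, max(-80.28, 0) = 0
Node uu (S = 164): continuation = 1/1.09·[0.6286·116.4338 + 0.3714·1.6163] = 67.6947; exercise value = 59.0250 ≤ continuation, so V_uu = 67.6947
Node ud (S = 78.98): continuation = 1/1.09·[0.6286·1.6163 + 0.3714·0.0000] = 0.9320; exercise value = 0.0000 ≤ continuation, so V_ud = 0.9320
Node dd (S = 38.03): continuation = 1/1.09·[0.6286·0.0000 + 0.3714·0.0000] = 0.0000; exercise value = 0.0000 ≤ continuation, so V_dd = 0.0000
Node u (S = 121.5): continuation = 1/1.09·[0.6286·67.6947 + 0.3714·0.9320] = 39.3552; exercise value = 16.5000 ≤ continuation, so V_u = 39.3552
Node d (S = 58.5): continuation = 1/1.09·[0.6286·0.9320 + 0.3714·0.0000] = 0.5375; exercise value = 0.0000 ≤ continuation, so V_d = 0.5375
Node 0 (S = 90): continuation = 1/1.09·[0.6286·39.3552 + 0.3714·0.5375] = 22.8782; exercise value = 0.0000 ≤ continuation, so V_0 = 22.8782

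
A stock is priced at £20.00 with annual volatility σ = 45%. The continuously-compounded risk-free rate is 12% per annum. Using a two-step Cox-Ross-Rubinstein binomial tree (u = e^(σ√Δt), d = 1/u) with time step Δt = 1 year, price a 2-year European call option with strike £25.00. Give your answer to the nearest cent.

CRR parameters: u = e^(σ√Δt) = e^(0.45·√1) = 1.5683, d = 1/u = 0.6376
Per-period rate: rΔt = 0.12·1 = 0.12, so R = e^0.12 = 1.1275
Risk-neutral probability p = (e^0.12 − 0.6376)/(1.5683 − 0.6376) = 0.4899/0.9307 = 0.5264
Terminal stock prices: S_uu = 49.19, S_ud = 20, S_dd = 8.131
Terminal payoffs (S − K): max(24.19, 0) = 24.19, max(-5, 0) = 0, max(-16.87, 0) = 0
Node u (S = 31.37): V_u = e^(−0.12)·[0.5264·24.1921 + 0.4736·0.0000] = 11.2937
Node d (S = 12.75): V_d = e^(−0.12)·[0.5264·0.0000 + 0.4736·0.0000] = 0.0000
Node 0 (S = 20): V_0 = e^(−0.12)·[0.5264·11.2937 + 0.4736·0.0000] = 5.2723

£5.27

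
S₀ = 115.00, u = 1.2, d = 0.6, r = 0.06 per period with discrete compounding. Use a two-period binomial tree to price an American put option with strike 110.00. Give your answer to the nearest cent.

13.36

Risk-neutral probability p = (1 + 0.06 − 0.6)/(1.2 − 0.6) = 0.4600/0.6000 = 0.7667
Terminal stock prices: S_uu = 165.6, S_ud = 82.8, S_dd = 41.4
Terminal payoffs (K − S): max(-55.6, 0) = 0, max(27.2, 0) = 27.2, max(68.6, 0) = 68.6
Node u (S = 138): continuation = 1/1.06·[0.7667·0.0000 + 0.2333·27.2000] = 5.9874; exercise value = 0.0000 ≤ continuation, so V_u = 5.9874
Node d (S = 69): continuation = 1/1.06·[0.7667·27.2000 + 0.2333·68.6000] = 34.7736; exercise value = 41.0000 > continuation, so V_d = 41.0000 (exercise)
Node 0 (S = 115): continuation = 1/1.06·[0.7667·5.9874 + 0.2333·41.0000] = 13.3557; exercise value = 0.0000 ≤ continuation, so V_0 = 13.3557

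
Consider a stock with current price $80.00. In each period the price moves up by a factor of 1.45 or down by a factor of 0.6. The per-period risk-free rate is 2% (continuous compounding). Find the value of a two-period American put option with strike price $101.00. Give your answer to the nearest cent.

$33.81

Risk-neutral probability p = (e^0.02 − 0.6)/(1.45 − 0.6) = 0.4202/0.8500 = 0.4944
Terminal stock prices: S_uu = 168.2, S_ud = 69.6, S_dd = 28.8
Terminal payoffs (K − S): max(-67.2, 0) = 0, max(31.4, 0) = 31.4, max(72.2, 0) = 72.2
Node u (S = 116): continuation = e^(−0.02)·[0.4944·0.0000 + 0.5056·31.4000] = 15.5629; exercise value = 0.0000 ≤ continuation, so V_u = 15.5629
Node d (S = 48): continuation = e^(−0.02)·[0.4944·31.4000 + 0.5056·72.2000] = 51.0001; exercise value = 53.0000 > continuation, so V_d = 53.0000 (exercise)
Node 0 (S = 80): continuation = e^(−0.02)·[0.4944·15.5629 + 0.5056·53.0000] = 33.8098; exercise value = 21.0000 ≤ continuation, so V_0 = 33.8098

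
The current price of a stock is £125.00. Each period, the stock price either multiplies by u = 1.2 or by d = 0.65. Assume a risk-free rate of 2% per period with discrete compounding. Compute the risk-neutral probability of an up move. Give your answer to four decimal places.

p = 0.6727

Risk-neutral probability p = (1 + 0.02 − 0.65)/(1.2 − 0.65) = 0.3700/0.5500 = 0.6727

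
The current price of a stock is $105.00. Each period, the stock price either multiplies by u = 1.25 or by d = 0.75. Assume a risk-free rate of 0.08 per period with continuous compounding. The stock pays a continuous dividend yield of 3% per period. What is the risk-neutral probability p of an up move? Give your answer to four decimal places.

p = 0.6025

Per-period risk-free factor R = e^0.08 = 1.0833; dividend-adjusted growth = e^(0.08−0.03) = 1.0513.
Risk-neutral probability p = (1.0513 − 0.75)/(1.25 − 0.75) = 0.3013/0.5000 = 0.6025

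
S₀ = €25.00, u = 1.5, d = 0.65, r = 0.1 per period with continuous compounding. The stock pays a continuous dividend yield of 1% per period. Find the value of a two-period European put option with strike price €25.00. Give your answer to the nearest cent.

Per-period risk-free factor R = e^0.1 = 1.1052; dividend-adjusted growth = e^(0.1−0.01) = 1.0942.
Risk-neutral probability p = (1.0942 − 0.65)/(1.5 − 0.65) = 0.4442/0.8500 = 0.5226
Terminal stock prices: S_uu = 56.25, S_ud = 24.38, S_dd = 10.56
Terminal payoffs (K − S): max(-31.25, 0) = 0, max(0.625, 0) = 0.625, max(14.44, 0) = 14.44
Node u (S = 37.5): V_u = e^(−0.1)·[0.5226·0.0000 + 0.4774·0.6250] = 0.2700
Node d (S = 16.25): V_d = e^(−0.1)·[0.5226·0.6250 + 0.4774·14.4375] = 6.5326
Node 0 (S = 25): V_0 = e^(−0.1)·[0.5226·0.2700 + 0.4774·6.5326] = 2.9498

€2.95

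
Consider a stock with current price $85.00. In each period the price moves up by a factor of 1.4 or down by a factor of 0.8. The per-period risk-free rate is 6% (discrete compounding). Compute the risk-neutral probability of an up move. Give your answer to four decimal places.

Risk-neutral probability p = (1 + 0.06 − 0.8)/(1.4 − 0.8) = 0.2600/0.6000 = 0.4333

p = 0.4333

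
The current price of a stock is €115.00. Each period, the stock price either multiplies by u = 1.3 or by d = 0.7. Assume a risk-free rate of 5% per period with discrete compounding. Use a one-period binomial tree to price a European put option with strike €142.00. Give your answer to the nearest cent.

€24.40

Risk-neutral probability p = (1 + 0.05 − 0.7)/(1.3 − 0.7) = 0.3500/0.6000 = 0.5833
Terminal stock prices: S_u = 149.5, S_d = 80.5
Terminal payoffs (K − S): max(-7.5, 0) = 0, max(61.5, 0) = 61.5
Node 0 (S = 115): V_0 = 1/1.05·[0.5833·0.0000 + 0.4167·61.5000] = 24.4048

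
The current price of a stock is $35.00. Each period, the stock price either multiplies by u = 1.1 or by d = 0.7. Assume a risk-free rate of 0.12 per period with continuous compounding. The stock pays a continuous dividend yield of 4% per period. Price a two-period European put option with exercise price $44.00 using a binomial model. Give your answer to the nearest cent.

$2.30

Per-period risk-free factor R = e^0.12 = 1.1275; dividend-adjusted growth = e^(0.12−0.04) = 1.0833.
Risk-neutral probability p = (1.0833 − 0.7)/(1.1 − 0.7) = 0.3833/0.4000 = 0.9582
Terminal stock prices: S_uu = 42.35, S_ud = 26.95, S_dd = 17.15
Terminal payoffs (K − S): max(1.65, 0) = 1.65, max(17.05, 0) = 17.05, max(26.85, 0) = 26.85
Node u (S = 38.5): V_u = e^(−0.12)·[0.9582·1.6500 + 0.0418·17.0500] = 2.0341
Node d (S = 24.5): V_d = e^(−0.12)·[0.9582·17.0500 + 0.0418·26.8500] = 15.4852
Node 0 (S = 35): V_0 = e^(−0.12)·[0.9582·2.0341 + 0.0418·15.4852] = 2.3026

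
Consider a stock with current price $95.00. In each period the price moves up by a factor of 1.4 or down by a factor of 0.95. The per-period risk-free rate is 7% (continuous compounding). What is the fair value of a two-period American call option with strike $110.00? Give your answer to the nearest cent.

$10.54

Risk-neutral probability p = (e^0.07 − 0.95)/(1.4 − 0.95) = 0.1225/0.4500 = 0.2722
Terminal stock prices: S_uu = 186.2, S_ud = 126.3, S_dd = 85.74
Terminal payoffs (S − K): max(76.2, 0) = 76.2, max(16.35, 0) = 16.35, max(-24.26, 0) = 0
Node u (S = 133): continuation = e^(−0.07)·[0.2722·76.2000 + 0.7278·16.3500] = 30.4367; exercise value = 23.0000 ≤ continuation, so V_u = 30.4367
Node d (S = 90.25): continuation = e^(−0.07)·[0.2722·16.3500 + 0.7278·0.0000] = 4.1502; exercise value = 0.0000 ≤ continuation, so V_d = 4.1502
Node 0 (S = 95): continuation = e^(−0.07)·[0.2722·30.4367 + 0.7278·4.1502] = 10.5421; exercise value = 0.0000 ≤ continuation, so V_0 = 10.5421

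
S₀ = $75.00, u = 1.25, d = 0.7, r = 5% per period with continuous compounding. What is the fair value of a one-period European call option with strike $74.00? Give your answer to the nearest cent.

$12.00

Risk-neutral probability p = (e^0.05 − 0.7)/(1.25 − 0.7) = 0.3513/0.5500 = 0.6387
Terminal stock prices: S_u = 93.75, S_d = 52.5
Terminal payoffs (S − K): max(19.75, 0) = 19.75, max(-21.5, 0) = 0
Node 0 (S = 75): V_0 = e^(−0.05)·[0.6387·19.7500 + 0.3613·0.0000] = 11.9986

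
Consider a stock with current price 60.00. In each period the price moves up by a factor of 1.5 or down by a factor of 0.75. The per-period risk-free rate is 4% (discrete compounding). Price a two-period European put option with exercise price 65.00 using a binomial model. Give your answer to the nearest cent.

Risk-neutral probability p = (1 + 0.04 − 0.75)/(1.5 − 0.75) = 0.2900/0.7500 = 0.3867
Terminal stock prices: S_uu = 135, S_ud = 67.5, S_dd = 33.75
Terminal payoffs (K − S): max(-70, 0) = 0, max(-2.5, 0) = 0, max(31.25, 0) = 31.25
Node u (S = 90): V_u = 1/1.04·[0.3867·0.0000 + 0.6133·0.0000] = 0.0000
Node d (S = 45): V_d = 1/1.04·[0.3867·0.0000 + 0.6133·31.2500] = 18.4295
Node 0 (S = 60): V_0 = 1/1.04·[0.3867·0.0000 + 0.6133·18.4295] = 10.8687

10.87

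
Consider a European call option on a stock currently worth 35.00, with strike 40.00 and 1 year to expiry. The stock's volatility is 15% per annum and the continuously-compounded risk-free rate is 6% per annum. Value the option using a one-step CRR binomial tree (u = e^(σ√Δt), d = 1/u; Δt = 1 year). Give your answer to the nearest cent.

CRR parameters: u = e^(σ√Δt) = e^(0.15·√1) = 1.1618, d = 1/u = 0.8607
Per-period rate: rΔt = 0.06·1 = 0.06, so R = e^0.06 = 1.0618
Risk-neutral probability p = (e^0.06 − 0.8607)/(1.1618 − 0.8607) = 0.2011/0.3011 = 0.6679
Terminal stock prices: S_u = 40.66, S_d = 30.12
Terminal payoffs (S − K): max(0.6642, 0) = 0.6642, max(-9.875, 0) = 0
Node 0 (S = 35): V_0 = e^(−0.06)·[0.6679·0.6642 + 0.3321·0.0000] = 0.4178

0.42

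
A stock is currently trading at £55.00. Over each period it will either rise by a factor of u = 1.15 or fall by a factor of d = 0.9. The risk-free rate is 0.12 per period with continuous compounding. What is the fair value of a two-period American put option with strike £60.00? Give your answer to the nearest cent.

Risk-neutral probability p = (e^0.12 − 0.9)/(1.15 − 0.9) = 0.2275/0.2500 = 0.9100
Terminal stock prices: S_uu = 72.74, S_ud = 56.92, S_dd = 44.55
Terminal payoffs (K − S): max(-12.74, 0) = 0, max(3.075, 0) = 3.075, max(15.45, 0) = 15.45
Node u (S = 63.25): continuation = e^(−0.12)·[0.9100·0.0000 + 0.0900·3.0750] = 0.2455; exercise value = 0.0000 ≤ continuation, so V_u = 0.2455
Node d (S = 49.5): continuation = e^(−0.12)·[0.9100·3.0750 + 0.0900·15.4500] = 3.7152; exercise value = 10.5000 > continuation, so V_d = 10.5000 (exercise)
Node 0 (S = 55): continuation = e^(−0.12)·[0.9100·0.2455 + 0.0900·10.5000] = 1.0364; exercise value = 5.0000 > continuation, so V_0 = 5.0000 (exercise)

£5.00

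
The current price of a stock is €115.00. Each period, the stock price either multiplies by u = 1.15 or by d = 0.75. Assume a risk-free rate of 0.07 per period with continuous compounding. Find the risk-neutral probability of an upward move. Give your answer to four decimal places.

Risk-neutral probability p = (e^0.07 − 0.75)/(1.15 − 0.75) = 0.3225/0.4000 = 0.8063

p = 0.8063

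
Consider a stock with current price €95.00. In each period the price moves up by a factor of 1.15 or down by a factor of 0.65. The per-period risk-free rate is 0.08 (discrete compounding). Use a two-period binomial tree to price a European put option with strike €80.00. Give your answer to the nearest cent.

Risk-neutral probability p = (1 + 0.08 − 0.65)/(1.15 − 0.65) = 0.4300/0.5000 = 0.8600
Terminal stock prices: S_uu = 125.6, S_ud = 71.01, S_dd = 40.14
Terminal payoffs (K − S): max(-45.64, 0) = 0, max(8.988, 0) = 8.988, max(39.86, 0) = 39.86
Node u (S = 109.2): V_u = 1/1.08·[0.8600·0.0000 + 0.1400·8.9875] = 1.1650
Node d (S = 61.75): V_d = 1/1.08·[0.8600·8.9875 + 0.1400·39.8625] = 12.3241
Node 0 (S = 95): V_0 = 1/1.08·[0.8600·1.1650 + 0.1400·12.3241] = 2.5253

€2.53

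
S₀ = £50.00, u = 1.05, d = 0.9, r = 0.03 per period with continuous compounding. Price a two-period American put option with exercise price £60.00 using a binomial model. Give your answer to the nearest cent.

Risk-neutral probability p = (e^0.03 − 0.9)/(1.05 − 0.9) = 0.1305/0.1500 = 0.8697
Terminal stock prices: S_uu = 55.12, S_ud = 47.25, S_dd = 40.5
Terminal payoffs (K − S): max(4.875, 0) = 4.875, max(12.75, 0) = 12.75, max(19.5, 0) = 19.5
Node u (S = 52.5): continuation = e^(−0.03)·[0.8697·4.8750 + 0.1303·12.7500] = 5.7267; exercise value = 7.5000 > continuation, so V_u = 7.5000 (exercise)
Node d (S = 45): continuation = e^(−0.03)·[0.8697·12.7500 + 0.1303·19.5000] = 13.2267; exercise value = 15.0000 > continuation, so V_d = 15.0000 (exercise)
Node 0 (S = 50): continuation = e^(−0.03)·[0.8697·7.5000 + 0.1303·15.0000] = 8.2267; exercise value = 10.0000 > continuation, so V_0 = 10.0000 (exercise)

£10.00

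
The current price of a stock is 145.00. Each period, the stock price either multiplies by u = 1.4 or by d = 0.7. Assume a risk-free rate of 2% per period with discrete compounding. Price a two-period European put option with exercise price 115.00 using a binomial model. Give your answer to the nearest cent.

Risk-neutral probability p = (1 + 0.02 − 0.7)/(1.4 − 0.7) = 0.3200/0.7000 = 0.4571
Terminal stock prices: S_uu = 284.2, S_ud = 142.1, S_dd = 71.05
Terminal payoffs (K − S): max(-169.2, 0) = 0, max(-27.1, 0) = 0, max(43.95, 0) = 43.95
Node u (S = 203): V_u = 1/1.02·[0.4571·0.0000 + 0.5429·0.0000] = 0.0000
Node d (S = 101.5): V_d = 1/1.02·[0.4571·0.0000 + 0.5429·43.9500] = 23.3908
Node 0 (S = 145): V_0 = 1/1.02·[0.4571·0.0000 + 0.5429·23.3908] = 12.4489

12.45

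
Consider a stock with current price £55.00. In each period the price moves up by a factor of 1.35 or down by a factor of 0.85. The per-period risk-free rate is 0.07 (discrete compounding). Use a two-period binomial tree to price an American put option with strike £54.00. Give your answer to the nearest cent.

£3.91

Risk-neutral probability p = (1 + 0.07 − 0.85)/(1.35 − 0.85) = 0.2200/0.5000 = 0.4400
Terminal stock prices: S_uu = 100.2, S_ud = 63.11, S_dd = 39.74
Terminal payoffs (K − S): max(-46.24, 0) = 0, max(-9.112, 0) = 0, max(14.26, 0) = 14.26
Node u (S = 74.25): continuation = 1/1.07·[0.4400·0.0000 + 0.5600·0.0000] = 0.0000; exercise value = 0.0000 ≤ continuation, so V_u = 0.0000
Node d (S = 46.75): continuation = 1/1.07·[0.4400·0.0000 + 0.5600·14.2625] = 7.4645; exercise value = 7.2500 ≤ continuation, so V_d = 7.4645
Node 0 (S = 55): continuation = 1/1.07·[0.4400·0.0000 + 0.5600·7.4645] = 3.9066; exercise value = 0.0000 ≤ continuation, so V_0 = 3.9066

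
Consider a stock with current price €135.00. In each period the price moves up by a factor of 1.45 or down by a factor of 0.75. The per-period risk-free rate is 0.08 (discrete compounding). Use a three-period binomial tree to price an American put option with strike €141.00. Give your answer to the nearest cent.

€22.68

Risk-neutral probability p = (1 + 0.08 − 0.75)/(1.45 − 0.75) = 0.3300/0.7000 = 0.4714
Terminal stock prices: S_uuu = 411.6, S_uud = 212.9, S_udd = 110.1, S_ddd = 56.95
Terminal payoffs (K − S): max(-270.6, 0) = 0, max(-71.88, 0) = 0, max(30.89, 0) = 30.89, max(84.05, 0) = 84.05
Node uu (S = 283.8): continuation = 1/1.08·[0.4714·0.0000 + 0.5286·0.0000] = 0.0000; exercise value = 0.0000 ≤ continuation, so V_uu = 0.0000
Node ud (S = 146.8): continuation = 1/1.08·[0.4714·0.0000 + 0.5286·30.8906] = 15.1184; exercise value = 0.0000 ≤ continuation, so V_ud = 15.1184
Node dd (S = 75.94): continuation = 1/1.08·[0.4714·30.8906 + 0.5286·84.0469] = 54.6181; exercise value = 65.0625 > continuation, so V_dd = 65.0625 (exercise)
Node u (S = 195.8): continuation = 1/1.08·[0.4714·0.0000 + 0.5286·15.1184] = 7.3992; exercise value = 0.0000 ≤ continuation, so V_u = 7.3992
Node d (S = 101.2): continuation = 1/1.08·[0.4714·15.1184 + 0.5286·65.0625] = 38.4421; exercise value = 39.7500 > continuation, so V_d = 39.7500 (exercise)
Node 0 (S = 135): continuation = 1/1.08·[0.4714·7.3992 + 0.5286·39.7500] = 22.6842; exercise value = 6.0000 ≤ continuation, so V_0 = 22.6842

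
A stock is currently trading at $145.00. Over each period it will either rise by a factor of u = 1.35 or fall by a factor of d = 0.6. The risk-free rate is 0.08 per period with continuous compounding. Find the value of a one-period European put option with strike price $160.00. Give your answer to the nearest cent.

Risk-neutral probability p = (e^0.08 − 0.6)/(1.35 − 0.6) = 0.4833/0.7500 = 0.6444
Terminal stock prices: S_u = 195.8, S_d = 87
Terminal payoffs (K − S): max(-35.75, 0) = 0, max(73, 0) = 73
Node 0 (S = 145): V_0 = e^(−0.08)·[0.6444·0.0000 + 0.3556·73.0000] = 23.9642

$23.96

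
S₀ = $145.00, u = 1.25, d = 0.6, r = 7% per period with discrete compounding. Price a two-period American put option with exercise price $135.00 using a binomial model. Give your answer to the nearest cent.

Risk-neutral probability p = (1 + 0.07 − 0.6)/(1.25 − 0.6) = 0.4700/0.6500 = 0.7231
Terminal stock prices: S_uu = 226.6, S_ud = 108.8, S_dd = 52.2
Terminal payoffs (K − S): max(-91.56, 0) = 0, max(26.25, 0) = 26.25, max(82.8, 0) = 82.8
Node u (S = 181.2): continuation = 1/1.07·[0.7231·0.0000 + 0.2769·26.2500] = 6.7937; exercise value = 0.0000 ≤ continuation, so V_u = 6.7937
Node d (S = 87): continuation = 1/1.07·[0.7231·26.2500 + 0.2769·82.8000] = 39.1682; exercise value = 48.0000 > continuation, so V_d = 48.0000 (exercise)
Node 0 (S = 145): continuation = 1/1.07·[0.7231·6.7937 + 0.2769·48.0000] = 17.0137; exercise value = 0.0000 ≤ continuation, so V_0 = 17.0137

$17.01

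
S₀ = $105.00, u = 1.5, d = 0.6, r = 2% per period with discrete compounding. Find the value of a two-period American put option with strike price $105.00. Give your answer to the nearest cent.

$24.47

Risk-neutral probability p = (1 + 0.02 − 0.6)/(1.5 − 0.6) = 0.4200/0.9000 = 0.4667
Terminal stock prices: S_uu = 236.2, S_ud = 94.5, S_dd = 37.8
Terminal payoffs (K − S): max(-131.2, 0) = 0, max(10.5, 0) = 10.5, max(67.2, 0) = 67.2
Node u (S = 157.5): continuation = 1/1.02·[0.4667·0.0000 + 0.5333·10.5000] = 5.4902; exercise value = 0.0000 ≤ continuation, so V_u = 5.4902
Node d (S = 63): continuation = 1/1.02·[0.4667·10.5000 + 0.5333·67.2000] = 39.9412; exercise value = 42.0000 > continuation, so V_d = 42.0000 (exercise)
Node 0 (S = 105): continuation = 1/1.02·[0.4667·5.4902 + 0.5333·42.0000] = 24.4726; exercise value = 0.0000 ≤ continuation, so V_0 = 24.4726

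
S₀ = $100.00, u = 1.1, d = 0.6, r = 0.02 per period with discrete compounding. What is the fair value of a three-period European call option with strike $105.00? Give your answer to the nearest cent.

Risk-neutral probability p = (1 + 0.02 − 0.6)/(1.1 − 0.6) = 0.4200/0.5000 = 0.8400
Terminal stock prices: S_uuu = 133.1, S_uud = 72.6, S_udd = 39.6, S_ddd = 21.6
Terminal payoffs (S − K): max(28.1, 0) = 28.1, max(-32.4, 0) = 0, max(-65.4, 0) = 0, max(-83.4, 0) = 0
Node uu (S = 121): V_uu = 1/1.02·[0.8400·28.1000 + 0.1600·0.0000] = 23.1412
Node ud (S = 66): V_ud = 1/1.02·[0.8400·0.0000 + 0.1600·0.0000] = 0.0000
Node dd (S = 36): V_dd = 1/1.02·[0.8400·0.0000 + 0.1600·0.0000] = 0.0000
Node u (S = 110): V_u = 1/1.02·[0.8400·23.1412 + 0.1600·0.0000] = 19.0574
Node d (S = 60): V_d = 1/1.02·[0.8400·0.0000 + 0.1600·0.0000] = 0.0000
Node 0 (S = 100): V_0 = 1/1.02·[0.8400·19.0574 + 0.1600·0.0000] = 15.6944

$15.69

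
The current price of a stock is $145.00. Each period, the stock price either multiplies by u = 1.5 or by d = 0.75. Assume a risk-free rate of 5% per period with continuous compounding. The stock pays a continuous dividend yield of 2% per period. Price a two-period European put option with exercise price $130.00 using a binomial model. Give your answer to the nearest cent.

Per-period risk-free factor R = e^0.05 = 1.0513; dividend-adjusted growth = e^(0.05−0.02) = 1.0305.
Risk-neutral probability p = (1.0305 − 0.75)/(1.5 − 0.75) = 0.2805/0.7500 = 0.3739
Terminal stock prices: S_uu = 326.2, S_ud = 163.1, S_dd = 81.56
Terminal payoffs (K − S): max(-196.2, 0) = 0, max(-33.12, 0) = 0, max(48.44, 0) = 48.44
Node u (S = 217.5): V_u = e^(−0.05)·[0.3739·0.0000 + 0.6261·0.0000] = 0.0000
Node d (S = 108.8): V_d = e^(−0.05)·[0.3739·0.0000 + 0.6261·48.4375] = 28.8459
Node 0 (S = 145): V_0 = e^(−0.05)·[0.3739·0.0000 + 0.6261·28.8459] = 17.1785

$17.18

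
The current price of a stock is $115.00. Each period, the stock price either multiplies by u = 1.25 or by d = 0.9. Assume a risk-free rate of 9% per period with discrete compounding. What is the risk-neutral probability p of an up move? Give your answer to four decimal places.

Risk-neutral probability p = (1 + 0.09 − 0.9)/(1.25 − 0.9) = 0.1900/0.3500 = 0.5429

p = 0.5429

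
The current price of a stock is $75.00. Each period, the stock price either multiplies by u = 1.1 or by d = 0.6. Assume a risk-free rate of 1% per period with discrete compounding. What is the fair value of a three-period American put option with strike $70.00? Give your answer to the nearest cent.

$9.25

Risk-neutral probability p = (1 + 0.01 − 0.6)/(1.1 − 0.6) = 0.4100/0.5000 = 0.8200
Terminal stock prices: S_uuu = 99.83, S_uud = 54.45, S_udd = 29.7, S_ddd = 16.2
Terminal payoffs (K − S): max(-29.83, 0) = 0, max(15.55, 0) = 15.55, max(40.3, 0) = 40.3, max(53.8, 0) = 53.8
Node uu (S = 90.75): continuation = 1/1.01·[0.8200·0.0000 + 0.1800·15.5500] = 2.7713; exercise value = 0.0000 ≤ continuation, so V_uu = 2.7713
Node ud (S = 49.5): continuation = 1/1.01·[0.8200·15.5500 + 0.1800·40.3000] = 19.8069; exercise value = 20.5000 > continuation, so V_ud = 20.5000 (exercise)
Node dd (S = 27): continuation = 1/1.01·[0.8200·40.3000 + 0.1800·53.8000] = 42.3069; exercise value = 43.0000 > continuation, so V_dd = 43.0000 (exercise)
Node u (S = 82.5): continuation = 1/1.01·[0.8200·2.7713 + 0.1800·20.5000] = 5.9034; exercise value = 0.0000 ≤ continuation, so V_u = 5.9034
Node d (S = 45): continuation = 1/1.01·[0.8200·20.5000 + 0.1800·43.0000] = 24.3069; exercise value = 25.0000 > continuation, so V_d = 25.0000 (exercise)
Node 0 (S = 75): continuation = 1/1.01·[0.8200·5.9034 + 0.1800·25.0000] = 9.2483; exercise value = 0.0000 ≤ continuation, so V_0 = 9.2483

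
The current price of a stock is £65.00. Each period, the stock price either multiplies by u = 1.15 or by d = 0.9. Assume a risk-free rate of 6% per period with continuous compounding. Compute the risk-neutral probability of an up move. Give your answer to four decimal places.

Risk-neutral probability p = (e^0.06 − 0.9)/(1.15 − 0.9) = 0.1618/0.2500 = 0.6473

p = 0.6473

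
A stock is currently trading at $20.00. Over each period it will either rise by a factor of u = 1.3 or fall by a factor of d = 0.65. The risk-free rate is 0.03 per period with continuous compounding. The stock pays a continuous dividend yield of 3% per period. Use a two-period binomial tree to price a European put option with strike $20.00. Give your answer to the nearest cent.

$3.77

Per-period risk-free factor R = e^0.03 = 1.0305; dividend-adjusted growth = e^(0.03−0.03) = 1.0000.
Risk-neutral probability p = (1.0000 − 0.65)/(1.3 − 0.65) = 0.3500/0.6500 = 0.5385
Terminal stock prices: S_uu = 33.8, S_ud = 16.9, S_dd = 8.45
Terminal payoffs (K − S): max(-13.8, 0) = 0, max(3.1, 0) = 3.1, max(11.55, 0) = 11.55
Node u (S = 26): V_u = e^(−0.03)·[0.5385·0.0000 + 0.4615·3.1000] = 1.3885
Node d (S = 13): V_d = e^(−0.03)·[0.5385·3.1000 + 0.4615·11.5500] = 6.7931
Node 0 (S = 20): V_0 = e^(−0.03)·[0.5385·1.3885 + 0.4615·6.7931] = 3.7682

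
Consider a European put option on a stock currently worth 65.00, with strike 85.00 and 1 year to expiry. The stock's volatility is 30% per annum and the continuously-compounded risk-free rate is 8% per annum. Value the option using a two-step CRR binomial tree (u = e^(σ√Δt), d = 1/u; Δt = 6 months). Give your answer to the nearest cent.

CRR parameters: u = e^(σ√Δt) = e^(0.3·√0.5) = 1.2363, d = 1/u = 0.8089
Per-period rate: rΔt = 0.08·0.5 = 0.04, so R = e^0.04 = 1.0408
Risk-neutral probability p = (e^0.04 − 0.8089)/(1.2363 − 0.8089) = 0.2320/0.4275 = 0.5426
Terminal stock prices: S_uu = 99.35, S_ud = 65, S_dd = 42.53
Terminal payoffs (K − S): max(-14.35, 0) = 0, max(20, 0) = 20, max(42.47, 0) = 42.47
Node u (S = 80.36): V_u = e^(−0.04)·[0.5426·0.0000 + 0.4574·20.0000] = 8.7885
Node d (S = 52.58): V_d = e^(−0.04)·[0.5426·20.0000 + 0.4574·42.4737] = 29.0913
Node 0 (S = 65): V_0 = e^(−0.04)·[0.5426·8.7885 + 0.4574·29.0913] = 17.3655

17.37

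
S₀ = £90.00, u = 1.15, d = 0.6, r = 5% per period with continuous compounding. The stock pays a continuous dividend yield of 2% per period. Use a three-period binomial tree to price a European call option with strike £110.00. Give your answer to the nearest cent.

Per-period risk-free factor R = e^0.05 = 1.0513; dividend-adjusted growth = e^(0.05−0.02) = 1.0305.
Risk-neutral probability p = (1.0305 − 0.6)/(1.15 − 0.6) = 0.4305/0.5500 = 0.7826
Terminal stock prices: S_uuu = 136.9, S_uud = 71.41, S_udd = 37.26, S_ddd = 19.44
Terminal payoffs (S − K): max(26.88, 0) = 26.88, max(-38.59, 0) = 0, max(-72.74, 0) = 0, max(-90.56, 0) = 0
Node uu (S = 119): V_uu = e^(−0.05)·[0.7826·26.8787 + 0.2174·0.0000] = 20.0105
Node ud (S = 62.1): V_ud = e^(−0.05)·[0.7826·0.0000 + 0.2174·0.0000] = 0.0000
Node dd (S = 32.4): V_dd = e^(−0.05)·[0.7826·0.0000 + 0.2174·0.0000] = 0.0000
Node u (S = 103.5): V_u = e^(−0.05)·[0.7826·20.0105 + 0.2174·0.0000] = 14.8973
Node d (S = 54): V_d = e^(−0.05)·[0.7826·0.0000 + 0.2174·0.0000] = 0.0000
Node 0 (S = 90): V_0 = e^(−0.05)·[0.7826·14.8973 + 0.2174·0.0000] = 11.0907

£11.09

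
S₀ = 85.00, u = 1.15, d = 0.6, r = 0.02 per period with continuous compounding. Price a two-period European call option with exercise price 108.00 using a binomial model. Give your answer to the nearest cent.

Risk-neutral probability p = (e^0.02 − 0.6)/(1.15 − 0.6) = 0.4202/0.5500 = 0.7640
Terminal stock prices: S_uu = 112.4, S_ud = 58.65, S_dd = 30.6
Terminal payoffs (S − K): max(4.412, 0) = 4.412, max(-49.35, 0) = 0, max(-77.4, 0) = 0
Node u (S = 97.75): V_u = e^(−0.02)·[0.7640·4.4125 + 0.2360·0.0000] = 3.3044
Node d (S = 51): V_d = e^(−0.02)·[0.7640·0.0000 + 0.2360·0.0000] = 0.0000
Node 0 (S = 85): V_0 = e^(−0.02)·[0.7640·3.3044 + 0.2360·0.0000] = 2.4746

2.47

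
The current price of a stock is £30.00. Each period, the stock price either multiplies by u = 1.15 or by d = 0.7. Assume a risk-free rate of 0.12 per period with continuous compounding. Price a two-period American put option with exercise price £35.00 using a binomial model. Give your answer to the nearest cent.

£5.00

Risk-neutral probability p = (e^0.12 − 0.7)/(1.15 − 0.7) = 0.4275/0.4500 = 0.9500
Terminal stock prices: S_uu = 39.67, S_ud = 24.15, S_dd = 14.7
Terminal payoffs (K − S): max(-4.675, 0) = 0, max(10.85, 0) = 10.85, max(20.3, 0) = 20.3
Node u (S = 34.5): continuation = e^(−0.12)·[0.9500·0.0000 + 0.0500·10.8500] = 0.4812; exercise value = 0.5000 > continuation, so V_u = 0.5000 (exercise)
Node d (S = 21): continuation = e^(−0.12)·[0.9500·10.8500 + 0.0500·20.3000] = 10.0422; exercise value = 14.0000 > continuation, so V_d = 14.0000 (exercise)
Node 0 (S = 30): continuation = e^(−0.12)·[0.9500·0.5000 + 0.0500·14.0000] = 1.0422; exercise value = 5.0000 > continuation, so V_0 = 5.0000 (exercise)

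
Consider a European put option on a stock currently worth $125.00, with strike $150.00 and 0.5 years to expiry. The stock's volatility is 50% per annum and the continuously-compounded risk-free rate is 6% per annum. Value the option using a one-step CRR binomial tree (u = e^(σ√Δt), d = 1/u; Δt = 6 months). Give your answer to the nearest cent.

$32.93

CRR parameters: u = e^(σ√Δt) = e^(0.5·√0.5) = 1.4241, d = 1/u = 0.7022
Per-period rate: rΔt = 0.06·0.5 = 0.03, so R = e^0.03 = 1.0305
Risk-neutral probability p = (e^0.03 − 0.7022)/(1.4241 − 0.7022) = 0.3283/0.7219 = 0.4547
Terminal stock prices: S_u = 178, S_d = 87.77
Terminal payoffs (K − S): max(-28.01, 0) = 0, max(62.23, 0) = 62.23
Node 0 (S = 125): V_0 = e^(−0.03)·[0.4547·0.0000 + 0.5453·62.2264] = 32.9289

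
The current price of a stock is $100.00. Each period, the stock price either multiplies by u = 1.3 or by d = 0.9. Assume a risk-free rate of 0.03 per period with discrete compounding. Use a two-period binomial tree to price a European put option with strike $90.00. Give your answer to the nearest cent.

Risk-neutral probability p = (1 + 0.03 − 0.9)/(1.3 − 0.9) = 0.1300/0.4000 = 0.3250
Terminal stock prices: S_uu = 169, S_ud = 117, S_dd = 81
Terminal payoffs (K − S): max(-79, 0) = 0, max(-27, 0) = 0, max(9, 0) = 9
Node u (S = 130): V_u = 1/1.03·[0.3250·0.0000 + 0.6750·0.0000] = 0.0000
Node d (S = 90): V_d = 1/1.03·[0.3250·0.0000 + 0.6750·9.0000] = 5.8981
Node 0 (S = 100): V_0 = 1/1.03·[0.3250·0.0000 + 0.6750·5.8981] = 3.8652

$3.87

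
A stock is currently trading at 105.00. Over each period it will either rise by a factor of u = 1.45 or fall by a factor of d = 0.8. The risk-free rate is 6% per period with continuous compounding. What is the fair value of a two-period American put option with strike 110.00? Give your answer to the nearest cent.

14.62

Risk-neutral probability p = (e^0.06 − 0.8)/(1.45 − 0.8) = 0.2618/0.6500 = 0.4028
Terminal stock prices: S_uu = 220.8, S_ud = 121.8, S_dd = 67.2
Terminal payoffs (K − S): max(-110.8, 0) = 0, max(-11.8, 0) = 0, max(42.8, 0) = 42.8
Node u (S = 152.2): continuation = e^(−0.06)·[0.4028·0.0000 + 0.5972·0.0000] = 0.0000; exercise value = 0.0000 ≤ continuation, so V_u = 0.0000
Node d (S = 84): continuation = e^(−0.06)·[0.4028·0.0000 + 0.5972·42.8000] = 24.0706; exercise value = 26.0000 > continuation, so V_d = 26.0000 (exercise)
Node 0 (S = 105): continuation = e^(−0.06)·[0.4028·0.0000 + 0.5972·26.0000] = 14.6223; exercise value = 5.0000 ≤ continuation, so V_0 = 14.6223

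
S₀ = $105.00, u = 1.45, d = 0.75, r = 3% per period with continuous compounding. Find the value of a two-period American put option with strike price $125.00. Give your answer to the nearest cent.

Risk-neutral probability p = (e^0.03 − 0.75)/(1.45 − 0.75) = 0.2805/0.7000 = 0.4006
Terminal stock prices: S_uu = 220.8, S_ud = 114.2, S_dd = 59.06
Terminal payoffs (K − S): max(-95.76, 0) = 0, max(10.81, 0) = 10.81, max(65.94, 0) = 65.94
Node u (S = 152.2): continuation = e^(−0.03)·[0.4006·0.0000 + 0.5994·10.8125] = 6.2890; exercise value = 0.0000 ≤ continuation, so V_u = 6.2890
Node d (S = 78.75): continuation = e^(−0.03)·[0.4006·10.8125 + 0.5994·65.9375] = 42.5557; exercise value = 46.2500 > continuation, so V_d = 46.2500 (exercise)
Node 0 (S = 105): continuation = e^(−0.03)·[0.4006·6.2890 + 0.5994·46.2500] = 29.3459; exercise value = 20.0000 ≤ continuation, so V_0 = 29.3459

$29.35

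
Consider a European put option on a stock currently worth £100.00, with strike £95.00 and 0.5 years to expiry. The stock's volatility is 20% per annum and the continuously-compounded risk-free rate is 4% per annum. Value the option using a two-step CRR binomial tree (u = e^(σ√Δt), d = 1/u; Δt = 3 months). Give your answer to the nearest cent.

£2.90

CRR parameters: u = e^(σ√Δt) = e^(0.2·√0.25) = 1.1052, d = 1/u = 0.9048
Per-period rate: rΔt = 0.04·0.25 = 0.01, so R = e^0.01 = 1.0101
Risk-neutral probability p = (e^0.01 − 0.9048)/(1.1052 − 0.9048) = 0.1052/0.2003 = 0.5252
Terminal stock prices: S_uu = 122.1, S_ud = 100, S_dd = 81.87
Terminal payoffs (K − S): max(-27.14, 0) = 0, max(-5, 0) = 0, max(13.13, 0) = 13.13
Node u (S = 110.5): V_u = e^(−0.01)·[0.5252·0.0000 + 0.4748·0.0000] = 0.0000
Node d (S = 90.48): V_d = e^(−0.01)·[0.5252·0.0000 + 0.4748·13.1269] = 6.1708
Node 0 (S = 100): V_0 = e^(−0.01)·[0.5252·0.0000 + 0.4748·6.1708] = 2.9008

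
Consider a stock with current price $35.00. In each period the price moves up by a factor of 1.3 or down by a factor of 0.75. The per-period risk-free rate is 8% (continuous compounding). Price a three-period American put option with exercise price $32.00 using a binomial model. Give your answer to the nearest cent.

$2.58

Risk-neutral probability p = (e^0.08 − 0.75)/(1.3 − 0.75) = 0.3333/0.5500 = 0.6060
Terminal stock prices: S_uuu = 76.89, S_uud = 44.36, S_udd = 25.59, S_ddd = 14.77
Terminal payoffs (K − S): max(-44.89, 0) = 0, max(-12.36, 0) = 0, max(6.406, 0) = 6.406, max(17.23, 0) = 17.23
Node uu (S = 59.15): continuation = e^(−0.08)·[0.6060·0.0000 + 0.3940·0.0000] = 0.0000; exercise value = 0.0000 ≤ continuation, so V_uu = 0.0000
Node ud (S = 34.12): continuation = e^(−0.08)·[0.6060·0.0000 + 0.3940·6.4062] = 2.3301; exercise value = 0.0000 ≤ continuation, so V_ud = 2.3301
Node dd (S = 19.69): continuation = e^(−0.08)·[0.6060·6.4062 + 0.3940·17.2344] = 9.8522; exercise value = 12.3125 > continuation, so V_dd = 12.3125 (exercise)
Node u (S = 45.5): continuation = e^(−0.08)·[0.6060·0.0000 + 0.3940·2.3301] = 0.8475; exercise value = 0.0000 ≤ continuation, so V_u = 0.8475
Node d (S = 26.25): continuation = e^(−0.08)·[0.6060·2.3301 + 0.3940·12.3125] = 5.7819; exercise value = 5.7500 ≤ continuation, so V_d = 5.7819
Node 0 (S = 35): continuation = e^(−0.08)·[0.6060·0.8475 + 0.3940·5.7819] = 2.5771; exercise value = 0.0000 ≤ continuation, so V_0 = 2.5771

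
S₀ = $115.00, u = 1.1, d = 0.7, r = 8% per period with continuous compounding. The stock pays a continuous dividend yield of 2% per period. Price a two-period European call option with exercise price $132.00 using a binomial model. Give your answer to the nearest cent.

$4.99

Per-period risk-free factor R = e^0.08 = 1.0833; dividend-adjusted growth = e^(0.08−0.02) = 1.0618.
Risk-neutral probability p = (1.0618 − 0.7)/(1.1 − 0.7) = 0.3618/0.4000 = 0.9046
Terminal stock prices: S_uu = 139.2, S_ud = 88.55, S_dd = 56.35
Terminal payoffs (S − K): max(7.15, 0) = 7.15, max(-43.45, 0) = 0, max(-75.65, 0) = 0
Node u (S = 126.5): V_u = e^(−0.08)·[0.9046·7.1500 + 0.0954·0.0000] = 5.9706
Node d (S = 80.5): V_d = e^(−0.08)·[0.9046·0.0000 + 0.0954·0.0000] = 0.0000
Node 0 (S = 115): V_0 = e^(−0.08)·[0.9046·5.9706 + 0.0954·0.0000] = 4.9857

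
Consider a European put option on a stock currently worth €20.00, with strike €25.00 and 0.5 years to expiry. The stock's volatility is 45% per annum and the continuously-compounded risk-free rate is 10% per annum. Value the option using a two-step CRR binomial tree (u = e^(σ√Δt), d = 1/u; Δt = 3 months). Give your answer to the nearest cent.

CRR parameters: u = e^(σ√Δt) = e^(0.45·√0.25) = 1.2523, d = 1/u = 0.7985
Per-period rate: rΔt = 0.1·0.25 = 0.025, so R = e^0.025 = 1.0253
Risk-neutral probability p = (e^0.025 − 0.7985)/(1.2523 − 0.7985) = 0.2268/0.4538 = 0.4998
Terminal stock prices: S_uu = 31.37, S_ud = 20, S_dd = 12.75
Terminal payoffs (K − S): max(-6.366, 0) = 0, max(5, 0) = 5, max(12.25, 0) = 12.25
Node u (S = 25.05): V_u = e^(−0.025)·[0.4998·0.0000 + 0.5002·5.0000] = 2.4394
Node d (S = 15.97): V_d = e^(−0.025)·[0.4998·5.0000 + 0.5002·12.2474] = 8.4124
Node 0 (S = 20): V_0 = e^(−0.025)·[0.4998·2.4394 + 0.5002·8.4124] = 5.2933

€5.29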